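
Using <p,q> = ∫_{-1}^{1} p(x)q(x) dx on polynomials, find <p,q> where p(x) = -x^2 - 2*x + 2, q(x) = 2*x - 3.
<p,q> = -38/3

Expand the product: p(x)·q(x) = -2*x^3 - x^2 + 10*x - 6.
∫_{-1}^{1} of each monomial x^k gives [2/(k+1) if k even, 0 if k odd]. Integrating term-by-term (or equivalently evaluating the antiderivative F(x) = -x^4/2 - x^3/3 + 5*x^2 - 6*x at the endpoints):
  F(1) − F(−1) = -11/6 − (65/6) = -38/3.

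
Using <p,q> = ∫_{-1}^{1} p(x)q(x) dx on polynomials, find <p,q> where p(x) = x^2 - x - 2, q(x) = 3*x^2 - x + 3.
<p,q> = -182/15

Expand the product: p(x)·q(x) = 3*x^4 - 4*x^3 - 2*x^2 - x - 6.
∫_{-1}^{1} of each monomial x^k gives [2/(k+1) if k even, 0 if k odd]. Integrating term-by-term (or equivalently evaluating the antiderivative F(x) = 3*x^5/5 - x^4 - 2*x^3/3 - x^2/2 - 6*x at the endpoints):
  F(1) − F(−1) = -227/30 − (137/30) = -182/15.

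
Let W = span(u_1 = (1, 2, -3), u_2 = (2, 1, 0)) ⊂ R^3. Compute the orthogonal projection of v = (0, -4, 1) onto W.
proj_W(v) = (-7/6, -5/3, 13/6)

Set up U = [u_1 | ... | u_2] ∈ R^(3×2). The projector onto W = col(U) is P = U (U^T U)^(-1) U^T.
Compute U^T U =
  [14, 4]
  [4, 5],
and U^T v = (-11, -4).
Solve U^T U · c = U^T v for the coefficients: c = (-13/18, -2/9). The projection is proj_W(v) = U c.
Check: (v - proj_W(v)) · u_1 = 0  (should be 0).
Check: (v - proj_W(v)) · u_2 = 0  (should be 0).
Result: proj_W(v) = (-7/6, -5/3, 13/6).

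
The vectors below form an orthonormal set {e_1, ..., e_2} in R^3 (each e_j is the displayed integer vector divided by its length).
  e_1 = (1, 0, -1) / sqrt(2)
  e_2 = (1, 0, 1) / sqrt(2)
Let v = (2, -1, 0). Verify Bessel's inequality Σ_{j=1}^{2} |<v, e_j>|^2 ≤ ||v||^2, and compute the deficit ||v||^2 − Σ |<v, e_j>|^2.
Σ |<v, e_j>|^2 = 4; ||v||^2 = 5; deficit = 1

Write each e_j = u_j / sqrt(<u_j, u_j>) where u_j is the displayed integer vector. Then <v, e_j> = <v, u_j> / sqrt(<u_j, u_j>), so |<v, e_j>|^2 = <v, u_j>^2 / <u_j, u_j>.
Coefficients: <v, e_1> = 2/sqrt(2), <v, e_2> = 2/sqrt(2).
Square and sum: Σ |<v, e_j>|^2 = 4.
Compute ||v||^2 = v·v = 5.
Deficit = 5 − 4 = 1 ≥ 0, confirming Bessel's inequality. (The deficit equals ||v − Σ <v,e_j> e_j||^2, the squared distance from v to span{e_j}.)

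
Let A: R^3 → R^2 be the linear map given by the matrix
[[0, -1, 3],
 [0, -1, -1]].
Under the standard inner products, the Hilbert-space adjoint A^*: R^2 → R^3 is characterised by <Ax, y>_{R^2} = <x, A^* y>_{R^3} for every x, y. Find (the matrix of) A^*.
A^* = A^T =
[[0, 0],
 [-1, -1],
 [3, -1]]

For real matrices with standard dot products, the defining identity <Ax, y> = <x, A^* y> gives (Ax)^T y = x^T (A^*) y, i.e. x^T A^T y = x^T (A^*) y. Since this holds for all x, y, we must have A^* = A^T. Therefore
A^* =
[[0, 0],
 [-1, -1],
 [3, -1]].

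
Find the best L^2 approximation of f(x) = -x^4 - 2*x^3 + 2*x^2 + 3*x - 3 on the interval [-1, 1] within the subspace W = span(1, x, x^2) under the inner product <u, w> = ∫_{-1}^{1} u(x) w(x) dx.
g(x) = 8*x^2/7 + 9*x/5 - 102/35

The best approximation g ∈ W is the orthogonal projection of f onto W. Writing g = a_0 + a_1 x + a_2 x^2, the coefficients solve the normal equations G · a = b where
  G_{ij} = <φ_i, φ_j> and b_i = <f, φ_i>, with φ_0 = 1, φ_1 = x, φ_2 = x^2.
G =
  [2, 0, 2/3]
  [0, 2/3, 0]
  [2/3, 0, 2/5],
b = (-76/15, 6/5, -52/35).
Solving gives a_0 = -102/35, a_1 = 9/5, a_2 = 8/7, so
  g(x) = 8*x^2/7 + 9*x/5 - 102/35.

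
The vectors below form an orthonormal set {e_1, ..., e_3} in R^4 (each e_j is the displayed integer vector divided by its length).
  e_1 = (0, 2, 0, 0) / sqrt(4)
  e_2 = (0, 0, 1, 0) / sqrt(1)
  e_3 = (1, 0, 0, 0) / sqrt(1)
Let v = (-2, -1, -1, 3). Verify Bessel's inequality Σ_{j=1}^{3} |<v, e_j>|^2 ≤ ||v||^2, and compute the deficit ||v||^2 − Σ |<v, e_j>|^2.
Σ |<v, e_j>|^2 = 6; ||v||^2 = 15; deficit = 9

Write each e_j = u_j / sqrt(<u_j, u_j>) where u_j is the displayed integer vector. Then <v, e_j> = <v, u_j> / sqrt(<u_j, u_j>), so |<v, e_j>|^2 = <v, u_j>^2 / <u_j, u_j>.
Coefficients: <v, e_1> = -2/sqrt(4), <v, e_2> = -1/sqrt(1), <v, e_3> = -2/sqrt(1).
Square and sum: Σ |<v, e_j>|^2 = 6.
Compute ||v||^2 = v·v = 15.
Deficit = 15 − 6 = 9 ≥ 0, confirming Bessel's inequality. (The deficit equals ||v − Σ <v,e_j> e_j||^2, the squared distance from v to span{e_j}.)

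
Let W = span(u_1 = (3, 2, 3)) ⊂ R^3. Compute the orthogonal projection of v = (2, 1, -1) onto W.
proj_W(v) = (15/22, 5/11, 15/22)

Set up U = [u_1 | ... | u_1] ∈ R^(3×1). The projector onto W = col(U) is P = U (U^T U)^(-1) U^T.
Compute U^T U =
  [22],
and U^T v = (5).
Solve U^T U · c = U^T v for the coefficients: c = (5/22). The projection is proj_W(v) = U c.
Check: (v - proj_W(v)) · u_1 = 0  (should be 0).
Result: proj_W(v) = (15/22, 5/11, 15/22).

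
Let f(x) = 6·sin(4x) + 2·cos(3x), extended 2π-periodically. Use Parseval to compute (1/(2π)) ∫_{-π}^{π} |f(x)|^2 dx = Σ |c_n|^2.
Σ |c_n|^2 = 20

Expand |f|^2 and use orthogonality of {sin(nx), cos(mx)} on [-π, π]:
  ∫_{-π}^{π} sin(nx)^2 dx = π, ∫ cos(mx)^2 dx = π, and cross terms integrate to 0.
So ∫_{-π}^{π} f(x)^2 dx = 6^2 · π + 2^2 · π = (36 + 4)π.
Divide by 2π: (36 + 4)/2 = 20.
By Parseval, this equals Σ |c_n|^2.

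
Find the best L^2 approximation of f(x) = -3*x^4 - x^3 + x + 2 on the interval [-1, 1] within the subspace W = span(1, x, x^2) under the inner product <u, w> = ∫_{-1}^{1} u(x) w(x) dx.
g(x) = -18*x^2/7 + 2*x/5 + 79/35

The best approximation g ∈ W is the orthogonal projection of f onto W. Writing g = a_0 + a_1 x + a_2 x^2, the coefficients solve the normal equations G · a = b where
  G_{ij} = <φ_i, φ_j> and b_i = <f, φ_i>, with φ_0 = 1, φ_1 = x, φ_2 = x^2.
G =
  [2, 0, 2/3]
  [0, 2/3, 0]
  [2/3, 0, 2/5],
b = (14/5, 4/15, 10/21).
Solving gives a_0 = 79/35, a_1 = 2/5, a_2 = -18/7, so
  g(x) = -18*x^2/7 + 2*x/5 + 79/35.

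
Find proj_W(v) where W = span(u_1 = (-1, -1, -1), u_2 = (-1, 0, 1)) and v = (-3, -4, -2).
proj_W(v) = (-7/2, -3, -5/2)

Set up U = [u_1 | ... | u_2] ∈ R^(3×2). The projector onto W = col(U) is P = U (U^T U)^(-1) U^T.
Compute U^T U =
  [3, 0]
  [0, 2],
and U^T v = (9, 1).
Solve U^T U · c = U^T v for the coefficients: c = (3, 1/2). The projection is proj_W(v) = U c.
Check: (v - proj_W(v)) · u_1 = 0  (should be 0).
Check: (v - proj_W(v)) · u_2 = 0  (should be 0).
Result: proj_W(v) = (-7/2, -3, -5/2).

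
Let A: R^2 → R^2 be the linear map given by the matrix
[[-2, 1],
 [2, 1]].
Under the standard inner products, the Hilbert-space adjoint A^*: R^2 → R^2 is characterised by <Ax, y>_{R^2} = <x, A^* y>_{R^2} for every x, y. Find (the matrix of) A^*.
A^* = A^T =
[[-2, 2],
 [1, 1]]

For real matrices with standard dot products, the defining identity <Ax, y> = <x, A^* y> gives (Ax)^T y = x^T (A^*) y, i.e. x^T A^T y = x^T (A^*) y. Since this holds for all x, y, we must have A^* = A^T. Therefore
A^* =
[[-2, 2],
 [1, 1]].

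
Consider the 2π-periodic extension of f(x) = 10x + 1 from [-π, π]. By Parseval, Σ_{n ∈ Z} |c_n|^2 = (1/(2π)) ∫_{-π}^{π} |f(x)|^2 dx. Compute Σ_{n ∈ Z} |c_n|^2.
Σ |c_n|^2 = 100π^2/3 + 1

Expand and integrate term by term over [-π, π]:
  ∫ (10x)^2 dx = 100·(2π^3/3); ∫ 2·10·(1)·x dx = 0 (odd integrand); ∫ 1^2 dx = 1·2π.
So (1/(2π)) ∫_{-π}^{π} (10x + 1)^2 dx = 100π^2/3 + 1 = 100π^2/3 + 1.
Parseval ⇒ Σ |c_n|^2 = 100π^2/3 + 1.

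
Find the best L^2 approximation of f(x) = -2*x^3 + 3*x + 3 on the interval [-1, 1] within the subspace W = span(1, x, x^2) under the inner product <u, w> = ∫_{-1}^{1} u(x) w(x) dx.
g(x) = 9*x/5 + 3

The best approximation g ∈ W is the orthogonal projection of f onto W. Writing g = a_0 + a_1 x + a_2 x^2, the coefficients solve the normal equations G · a = b where
  G_{ij} = <φ_i, φ_j> and b_i = <f, φ_i>, with φ_0 = 1, φ_1 = x, φ_2 = x^2.
G =
  [2, 0, 2/3]
  [0, 2/3, 0]
  [2/3, 0, 2/5],
b = (6, 6/5, 2).
Solving gives a_0 = 3, a_1 = 9/5, a_2 = 0, so
  g(x) = 9*x/5 + 3.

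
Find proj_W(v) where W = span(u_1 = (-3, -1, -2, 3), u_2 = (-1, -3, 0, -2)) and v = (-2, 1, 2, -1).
proj_W(v) = (61/322, -41/322, 4/23, -65/161)

Set up U = [u_1 | ... | u_2] ∈ R^(4×2). The projector onto W = col(U) is P = U (U^T U)^(-1) U^T.
Compute U^T U =
  [23, 0]
  [0, 14],
and U^T v = (-2, 1).
Solve U^T U · c = U^T v for the coefficients: c = (-2/23, 1/14). The projection is proj_W(v) = U c.
Check: (v - proj_W(v)) · u_1 = 0  (should be 0).
Check: (v - proj_W(v)) · u_2 = 0  (should be 0).
Result: proj_W(v) = (61/322, -41/322, 4/23, -65/161).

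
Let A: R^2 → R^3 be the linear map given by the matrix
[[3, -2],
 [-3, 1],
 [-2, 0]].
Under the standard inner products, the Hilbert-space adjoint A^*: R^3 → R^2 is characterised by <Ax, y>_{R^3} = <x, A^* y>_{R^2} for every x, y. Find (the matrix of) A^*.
A^* = A^T =
[[3, -3, -2],
 [-2, 1, 0]]

For real matrices with standard dot products, the defining identity <Ax, y> = <x, A^* y> gives (Ax)^T y = x^T (A^*) y, i.e. x^T A^T y = x^T (A^*) y. Since this holds for all x, y, we must have A^* = A^T. Therefore
A^* =
[[3, -3, -2],
 [-2, 1, 0]].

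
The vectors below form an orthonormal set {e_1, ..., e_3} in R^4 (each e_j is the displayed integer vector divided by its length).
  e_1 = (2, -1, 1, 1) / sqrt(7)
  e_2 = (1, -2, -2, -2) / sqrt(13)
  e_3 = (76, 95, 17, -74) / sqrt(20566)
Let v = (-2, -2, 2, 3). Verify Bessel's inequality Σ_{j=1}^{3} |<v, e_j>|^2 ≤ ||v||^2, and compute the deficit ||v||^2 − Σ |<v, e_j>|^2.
Σ |<v, e_j>|^2 = 2245/113; ||v||^2 = 21; deficit = 128/113

Write each e_j = u_j / sqrt(<u_j, u_j>) where u_j is the displayed integer vector. Then <v, e_j> = <v, u_j> / sqrt(<u_j, u_j>), so |<v, e_j>|^2 = <v, u_j>^2 / <u_j, u_j>.
Coefficients: <v, e_1> = 3/sqrt(7), <v, e_2> = -8/sqrt(13), <v, e_3> = -530/sqrt(20566).
Square and sum: Σ |<v, e_j>|^2 = 2245/113.
Compute ||v||^2 = v·v = 21.
Deficit = 21 − 2245/113 = 128/113 ≥ 0, confirming Bessel's inequality. (The deficit equals ||v − Σ <v,e_j> e_j||^2, the squared distance from v to span{e_j}.)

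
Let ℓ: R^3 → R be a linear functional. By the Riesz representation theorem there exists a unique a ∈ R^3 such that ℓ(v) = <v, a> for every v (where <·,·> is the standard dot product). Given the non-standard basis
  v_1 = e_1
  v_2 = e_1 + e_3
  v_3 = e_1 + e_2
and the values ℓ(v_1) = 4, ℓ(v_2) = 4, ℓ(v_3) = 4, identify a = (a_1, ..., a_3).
a = (4, 0, 0)

Write a = (a_1, ..., a_3) in the standard basis. For each basis vector v_i, ℓ(v_i) = <v_i, a> is a linear equation in the a_j's. Collect the n equations into a matrix system V a = ℓ, where row i of V is v_i (expressed in the standard basis). Since V is invertible (lower-triangular with 1s on the diagonal, up to permutation), solve by back-substitution:
  V =
[[1, 0, 0],
 [1, 0, 1],
 [1, 1, 0]]
  V a = (4, 4, 4)
Solving gives a = (4, 0, 0).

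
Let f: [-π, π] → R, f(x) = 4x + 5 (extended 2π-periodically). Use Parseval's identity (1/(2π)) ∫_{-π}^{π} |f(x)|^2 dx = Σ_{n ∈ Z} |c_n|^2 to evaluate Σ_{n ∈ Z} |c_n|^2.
Σ |c_n|^2 = 16π^2/3 + 25

Expand and integrate term by term over [-π, π]:
  ∫ (4x)^2 dx = 16·(2π^3/3); ∫ 2·4·(5)·x dx = 0 (odd integrand); ∫ 5^2 dx = 25·2π.
So (1/(2π)) ∫_{-π}^{π} (4x + 5)^2 dx = 16π^2/3 + 25 = 16π^2/3 + 25.
Parseval ⇒ Σ |c_n|^2 = 16π^2/3 + 25.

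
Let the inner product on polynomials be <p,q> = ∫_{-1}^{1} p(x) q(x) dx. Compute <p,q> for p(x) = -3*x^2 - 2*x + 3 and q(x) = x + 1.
<p,q> = 8/3

Expand the product: p(x)·q(x) = -3*x^3 - 5*x^2 + x + 3.
∫_{-1}^{1} of each monomial x^k gives [2/(k+1) if k even, 0 if k odd]. Integrating term-by-term (or equivalently evaluating the antiderivative F(x) = -3*x^4/4 - 5*x^3/3 + x^2/2 + 3*x at the endpoints):
  F(1) − F(−1) = 13/12 − (-19/12) = 8/3.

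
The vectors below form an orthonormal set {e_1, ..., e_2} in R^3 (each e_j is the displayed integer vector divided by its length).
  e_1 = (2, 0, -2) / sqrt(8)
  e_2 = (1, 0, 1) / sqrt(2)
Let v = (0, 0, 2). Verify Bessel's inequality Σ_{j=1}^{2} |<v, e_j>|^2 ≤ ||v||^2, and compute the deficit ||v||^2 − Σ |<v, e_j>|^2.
Σ |<v, e_j>|^2 = 4; ||v||^2 = 4; deficit = 0

Write each e_j = u_j / sqrt(<u_j, u_j>) where u_j is the displayed integer vector. Then <v, e_j> = <v, u_j> / sqrt(<u_j, u_j>), so |<v, e_j>|^2 = <v, u_j>^2 / <u_j, u_j>.
Coefficients: <v, e_1> = -4/sqrt(8), <v, e_2> = 2/sqrt(2).
Square and sum: Σ |<v, e_j>|^2 = 4.
Compute ||v||^2 = v·v = 4.
Deficit = 4 − 4 = 0 ≥ 0, confirming Bessel's inequality. (The deficit equals ||v − Σ <v,e_j> e_j||^2, the squared distance from v to span{e_j}.)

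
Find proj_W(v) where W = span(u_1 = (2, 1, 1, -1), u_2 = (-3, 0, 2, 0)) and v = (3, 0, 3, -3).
proj_W(v) = (69/25, 48/25, 66/25, -48/25)

Set up U = [u_1 | ... | u_2] ∈ R^(4×2). The projector onto W = col(U) is P = U (U^T U)^(-1) U^T.
Compute U^T U =
  [7, -4]
  [-4, 13],
and U^T v = (12, -3).
Solve U^T U · c = U^T v for the coefficients: c = (48/25, 9/25). The projection is proj_W(v) = U c.
Check: (v - proj_W(v)) · u_1 = 0  (should be 0).
Check: (v - proj_W(v)) · u_2 = 0  (should be 0).
Result: proj_W(v) = (69/25, 48/25, 66/25, -48/25).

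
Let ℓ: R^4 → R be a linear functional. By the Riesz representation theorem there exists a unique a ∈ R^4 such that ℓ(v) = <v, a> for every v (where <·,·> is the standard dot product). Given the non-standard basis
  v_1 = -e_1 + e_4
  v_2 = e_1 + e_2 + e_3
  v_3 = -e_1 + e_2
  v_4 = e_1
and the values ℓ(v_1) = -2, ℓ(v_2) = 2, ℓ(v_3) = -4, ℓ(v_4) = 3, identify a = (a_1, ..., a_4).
a = (3, -1, 0, 1)

Write a = (a_1, ..., a_4) in the standard basis. For each basis vector v_i, ℓ(v_i) = <v_i, a> is a linear equation in the a_j's. Collect the n equations into a matrix system V a = ℓ, where row i of V is v_i (expressed in the standard basis). Since V is invertible (lower-triangular with 1s on the diagonal, up to permutation), solve by back-substitution:
  V =
[[-1, 0, 0, 1],
 [1, 1, 1, 0],
 [-1, 1, 0, 0],
 [1, 0, 0, 0]]
  V a = (-2, 2, -4, 3)
Solving gives a = (3, -1, 0, 1).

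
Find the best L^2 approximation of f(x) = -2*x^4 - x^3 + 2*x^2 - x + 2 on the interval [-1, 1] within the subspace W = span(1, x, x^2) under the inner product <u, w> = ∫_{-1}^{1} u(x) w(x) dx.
g(x) = 2*x^2/7 - 8*x/5 + 76/35

The best approximation g ∈ W is the orthogonal projection of f onto W. Writing g = a_0 + a_1 x + a_2 x^2, the coefficients solve the normal equations G · a = b where
  G_{ij} = <φ_i, φ_j> and b_i = <f, φ_i>, with φ_0 = 1, φ_1 = x, φ_2 = x^2.
G =
  [2, 0, 2/3]
  [0, 2/3, 0]
  [2/3, 0, 2/5],
b = (68/15, -16/15, 164/105).
Solving gives a_0 = 76/35, a_1 = -8/5, a_2 = 2/7, so
  g(x) = 2*x^2/7 - 8*x/5 + 76/35.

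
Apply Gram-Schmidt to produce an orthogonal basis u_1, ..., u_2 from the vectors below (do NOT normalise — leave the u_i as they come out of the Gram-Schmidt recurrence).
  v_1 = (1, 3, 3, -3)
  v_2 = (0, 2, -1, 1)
Orthogonal basis:
  u_1 = (1, 3, 3, -3)
  u_2 = (0, 2, -1, 1)

Apply the Gram-Schmidt recurrence
  u_1 = v_1
  u_i = v_i − Σ_{j<i} ((v_i · u_j) / (u_j · u_j)) · u_j.

Step by step this gives:
  u_1 = (1, 3, 3, -3)
  u_2 = (0, 2, -1, 1)

Orthogonality check:
  u_2 · u_1 = 0 (should be 0)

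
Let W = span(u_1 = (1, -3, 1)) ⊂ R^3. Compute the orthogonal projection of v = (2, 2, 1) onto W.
proj_W(v) = (-3/11, 9/11, -3/11)

Set up U = [u_1 | ... | u_1] ∈ R^(3×1). The projector onto W = col(U) is P = U (U^T U)^(-1) U^T.
Compute U^T U =
  [11],
and U^T v = (-3).
Solve U^T U · c = U^T v for the coefficients: c = (-3/11). The projection is proj_W(v) = U c.
Check: (v - proj_W(v)) · u_1 = 0  (should be 0).
Result: proj_W(v) = (-3/11, 9/11, -3/11).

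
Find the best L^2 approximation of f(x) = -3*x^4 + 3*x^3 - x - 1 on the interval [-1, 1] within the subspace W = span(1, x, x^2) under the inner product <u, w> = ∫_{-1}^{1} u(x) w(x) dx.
g(x) = -18*x^2/7 + 4*x/5 - 26/35

The best approximation g ∈ W is the orthogonal projection of f onto W. Writing g = a_0 + a_1 x + a_2 x^2, the coefficients solve the normal equations G · a = b where
  G_{ij} = <φ_i, φ_j> and b_i = <f, φ_i>, with φ_0 = 1, φ_1 = x, φ_2 = x^2.
G =
  [2, 0, 2/3]
  [0, 2/3, 0]
  [2/3, 0, 2/5],
b = (-16/5, 8/15, -32/21).
Solving gives a_0 = -26/35, a_1 = 4/5, a_2 = -18/7, so
  g(x) = -18*x^2/7 + 4*x/5 - 26/35.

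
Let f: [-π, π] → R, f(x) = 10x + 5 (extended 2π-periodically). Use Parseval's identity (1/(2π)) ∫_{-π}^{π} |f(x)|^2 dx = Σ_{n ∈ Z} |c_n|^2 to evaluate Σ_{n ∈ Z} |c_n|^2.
Σ |c_n|^2 = 100π^2/3 + 25

Expand and integrate term by term over [-π, π]:
  ∫ (10x)^2 dx = 100·(2π^3/3); ∫ 2·10·(5)·x dx = 0 (odd integrand); ∫ 5^2 dx = 25·2π.
So (1/(2π)) ∫_{-π}^{π} (10x + 5)^2 dx = 100π^2/3 + 25 = 100π^2/3 + 25.
Parseval ⇒ Σ |c_n|^2 = 100π^2/3 + 25.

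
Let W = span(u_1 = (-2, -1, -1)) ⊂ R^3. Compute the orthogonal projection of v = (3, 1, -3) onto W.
proj_W(v) = (4/3, 2/3, 2/3)

Set up U = [u_1 | ... | u_1] ∈ R^(3×1). The projector onto W = col(U) is P = U (U^T U)^(-1) U^T.
Compute U^T U =
  [6],
and U^T v = (-4).
Solve U^T U · c = U^T v for the coefficients: c = (-2/3). The projection is proj_W(v) = U c.
Check: (v - proj_W(v)) · u_1 = 0  (should be 0).
Result: proj_W(v) = (4/3, 2/3, 2/3).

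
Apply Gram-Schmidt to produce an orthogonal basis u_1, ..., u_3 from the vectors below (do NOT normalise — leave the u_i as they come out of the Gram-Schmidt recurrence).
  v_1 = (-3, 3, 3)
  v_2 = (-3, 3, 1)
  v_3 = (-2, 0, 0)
Orthogonal basis:
  u_1 = (-3, 3, 3)
  u_2 = (-2/3, 2/3, -4/3)
  u_3 = (-1, -1, 0)

Apply the Gram-Schmidt recurrence
  u_1 = v_1
  u_i = v_i − Σ_{j<i} ((v_i · u_j) / (u_j · u_j)) · u_j.

Step by step this gives:
  u_1 = (-3, 3, 3)
  u_2 = (-2/3, 2/3, -4/3)
  u_3 = (-1, -1, 0)

Orthogonality check:
  u_2 · u_1 = 0 (should be 0)
  u_3 · u_1 = 0 (should be 0)
  u_3 · u_2 = 0 (should be 0)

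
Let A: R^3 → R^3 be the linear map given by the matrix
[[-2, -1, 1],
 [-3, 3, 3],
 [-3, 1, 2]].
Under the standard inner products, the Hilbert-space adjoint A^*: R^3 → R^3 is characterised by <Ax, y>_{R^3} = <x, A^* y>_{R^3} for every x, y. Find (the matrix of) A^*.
A^* = A^T =
[[-2, -3, -3],
 [-1, 3, 1],
 [1, 3, 2]]

For real matrices with standard dot products, the defining identity <Ax, y> = <x, A^* y> gives (Ax)^T y = x^T (A^*) y, i.e. x^T A^T y = x^T (A^*) y. Since this holds for all x, y, we must have A^* = A^T. Therefore
A^* =
[[-2, -3, -3],
 [-1, 3, 1],
 [1, 3, 2]].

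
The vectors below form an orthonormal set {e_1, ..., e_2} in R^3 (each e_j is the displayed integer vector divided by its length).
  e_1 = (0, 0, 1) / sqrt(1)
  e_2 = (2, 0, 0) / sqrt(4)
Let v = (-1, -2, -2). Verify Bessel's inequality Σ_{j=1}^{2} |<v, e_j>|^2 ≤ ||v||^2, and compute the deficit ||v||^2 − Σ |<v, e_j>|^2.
Σ |<v, e_j>|^2 = 5; ||v||^2 = 9; deficit = 4

Write each e_j = u_j / sqrt(<u_j, u_j>) where u_j is the displayed integer vector. Then <v, e_j> = <v, u_j> / sqrt(<u_j, u_j>), so |<v, e_j>|^2 = <v, u_j>^2 / <u_j, u_j>.
Coefficients: <v, e_1> = -2/sqrt(1), <v, e_2> = -2/sqrt(4).
Square and sum: Σ |<v, e_j>|^2 = 5.
Compute ||v||^2 = v·v = 9.
Deficit = 9 − 5 = 4 ≥ 0, confirming Bessel's inequality. (The deficit equals ||v − Σ <v,e_j> e_j||^2, the squared distance from v to span{e_j}.)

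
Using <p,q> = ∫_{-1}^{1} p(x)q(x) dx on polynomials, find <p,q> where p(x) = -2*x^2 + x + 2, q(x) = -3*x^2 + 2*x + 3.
<p,q> = 116/15

Expand the product: p(x)·q(x) = 6*x^4 - 7*x^3 - 10*x^2 + 7*x + 6.
∫_{-1}^{1} of each monomial x^k gives [2/(k+1) if k even, 0 if k odd]. Integrating term-by-term (or equivalently evaluating the antiderivative F(x) = 6*x^5/5 - 7*x^4/4 - 10*x^3/3 + 7*x^2/2 + 6*x at the endpoints):
  F(1) − F(−1) = 337/60 − (-127/60) = 116/15.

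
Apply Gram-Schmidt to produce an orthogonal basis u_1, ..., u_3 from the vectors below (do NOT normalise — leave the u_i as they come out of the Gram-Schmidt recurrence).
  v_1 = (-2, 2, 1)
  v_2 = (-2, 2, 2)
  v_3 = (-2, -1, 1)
Orthogonal basis:
  u_1 = (-2, 2, 1)
  u_2 = (2/9, -2/9, 8/9)
  u_3 = (-3/2, -3/2, 0)

Apply the Gram-Schmidt recurrence
  u_1 = v_1
  u_i = v_i − Σ_{j<i} ((v_i · u_j) / (u_j · u_j)) · u_j.

Step by step this gives:
  u_1 = (-2, 2, 1)
  u_2 = (2/9, -2/9, 8/9)
  u_3 = (-3/2, -3/2, 0)

Orthogonality check:
  u_2 · u_1 = 0 (should be 0)
  u_3 · u_1 = 0 (should be 0)
  u_3 · u_2 = 0 (should be 0)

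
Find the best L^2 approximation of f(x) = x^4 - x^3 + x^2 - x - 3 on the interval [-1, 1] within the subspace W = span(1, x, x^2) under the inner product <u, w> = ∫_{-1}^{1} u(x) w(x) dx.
g(x) = 13*x^2/7 - 8*x/5 - 108/35

The best approximation g ∈ W is the orthogonal projection of f onto W. Writing g = a_0 + a_1 x + a_2 x^2, the coefficients solve the normal equations G · a = b where
  G_{ij} = <φ_i, φ_j> and b_i = <f, φ_i>, with φ_0 = 1, φ_1 = x, φ_2 = x^2.
G =
  [2, 0, 2/3]
  [0, 2/3, 0]
  [2/3, 0, 2/5],
b = (-74/15, -16/15, -46/35).
Solving gives a_0 = -108/35, a_1 = -8/5, a_2 = 13/7, so
  g(x) = 13*x^2/7 - 8*x/5 - 108/35.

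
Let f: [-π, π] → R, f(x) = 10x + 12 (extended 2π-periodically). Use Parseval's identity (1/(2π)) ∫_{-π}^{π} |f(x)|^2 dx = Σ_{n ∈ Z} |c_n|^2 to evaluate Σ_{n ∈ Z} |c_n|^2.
Σ |c_n|^2 = 100π^2/3 + 144

Expand and integrate term by term over [-π, π]:
  ∫ (10x)^2 dx = 100·(2π^3/3); ∫ 2·10·(12)·x dx = 0 (odd integrand); ∫ 12^2 dx = 144·2π.
So (1/(2π)) ∫_{-π}^{π} (10x + 12)^2 dx = 100π^2/3 + 144 = 100π^2/3 + 144.
Parseval ⇒ Σ |c_n|^2 = 100π^2/3 + 144.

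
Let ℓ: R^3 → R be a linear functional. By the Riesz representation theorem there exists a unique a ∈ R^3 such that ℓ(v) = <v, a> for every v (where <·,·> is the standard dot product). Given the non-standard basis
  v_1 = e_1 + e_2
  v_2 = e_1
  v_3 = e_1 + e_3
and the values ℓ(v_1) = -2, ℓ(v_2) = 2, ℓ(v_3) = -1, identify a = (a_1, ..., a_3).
a = (2, -4, -3)

Write a = (a_1, ..., a_3) in the standard basis. For each basis vector v_i, ℓ(v_i) = <v_i, a> is a linear equation in the a_j's. Collect the n equations into a matrix system V a = ℓ, where row i of V is v_i (expressed in the standard basis). Since V is invertible (lower-triangular with 1s on the diagonal, up to permutation), solve by back-substitution:
  V =
[[1, 1, 0],
 [1, 0, 0],
 [1, 0, 1]]
  V a = (-2, 2, -1)
Solving gives a = (2, -4, -3).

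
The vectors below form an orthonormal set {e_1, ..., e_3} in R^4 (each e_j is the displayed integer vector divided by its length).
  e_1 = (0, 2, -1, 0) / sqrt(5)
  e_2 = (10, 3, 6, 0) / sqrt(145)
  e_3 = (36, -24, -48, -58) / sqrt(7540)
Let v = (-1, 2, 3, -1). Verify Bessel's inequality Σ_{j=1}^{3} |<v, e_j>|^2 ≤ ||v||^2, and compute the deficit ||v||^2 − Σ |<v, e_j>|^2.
Σ |<v, e_j>|^2 = 70/13; ||v||^2 = 15; deficit = 125/13

Write each e_j = u_j / sqrt(<u_j, u_j>) where u_j is the displayed integer vector. Then <v, e_j> = <v, u_j> / sqrt(<u_j, u_j>), so |<v, e_j>|^2 = <v, u_j>^2 / <u_j, u_j>.
Coefficients: <v, e_1> = 1/sqrt(5), <v, e_2> = 14/sqrt(145), <v, e_3> = -170/sqrt(7540).
Square and sum: Σ |<v, e_j>|^2 = 70/13.
Compute ||v||^2 = v·v = 15.
Deficit = 15 − 70/13 = 125/13 ≥ 0, confirming Bessel's inequality. (The deficit equals ||v − Σ <v,e_j> e_j||^2, the squared distance from v to span{e_j}.)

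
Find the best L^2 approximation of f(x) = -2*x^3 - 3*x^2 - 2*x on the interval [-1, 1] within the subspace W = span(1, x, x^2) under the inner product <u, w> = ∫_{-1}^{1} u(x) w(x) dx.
g(x) = -3*x^2 - 16*x/5

The best approximation g ∈ W is the orthogonal projection of f onto W. Writing g = a_0 + a_1 x + a_2 x^2, the coefficients solve the normal equations G · a = b where
  G_{ij} = <φ_i, φ_j> and b_i = <f, φ_i>, with φ_0 = 1, φ_1 = x, φ_2 = x^2.
G =
  [2, 0, 2/3]
  [0, 2/3, 0]
  [2/3, 0, 2/5],
b = (-2, -32/15, -6/5).
Solving gives a_0 = 0, a_1 = -16/5, a_2 = -3, so
  g(x) = -3*x^2 - 16*x/5.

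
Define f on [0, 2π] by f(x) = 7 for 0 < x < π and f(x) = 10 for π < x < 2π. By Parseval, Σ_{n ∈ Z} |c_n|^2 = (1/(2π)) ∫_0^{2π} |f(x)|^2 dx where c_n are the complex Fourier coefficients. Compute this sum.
Σ |c_n|^2 = 149/2

Parseval equates the L^2 energy of f (normalised by 1/(2π)) with the ℓ^2 sum of its Fourier coefficients: (1/(2π)) ∫_0^{2π} |f|^2 = Σ |c_n|^2.
Compute the left side: (1/(2π)) [∫_0^π 7^2 dx + ∫_π^{2π} 10^2 dx] = (1/(2π)) · (49π + 100π) = (49 + 100)/2 = 149/2.
So Σ_{n ∈ Z} |c_n|^2 = 149/2.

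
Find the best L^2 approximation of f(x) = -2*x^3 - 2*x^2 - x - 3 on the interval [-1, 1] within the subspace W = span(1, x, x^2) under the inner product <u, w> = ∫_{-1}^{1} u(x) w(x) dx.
g(x) = -2*x^2 - 11*x/5 - 3

The best approximation g ∈ W is the orthogonal projection of f onto W. Writing g = a_0 + a_1 x + a_2 x^2, the coefficients solve the normal equations G · a = b where
  G_{ij} = <φ_i, φ_j> and b_i = <f, φ_i>, with φ_0 = 1, φ_1 = x, φ_2 = x^2.
G =
  [2, 0, 2/3]
  [0, 2/3, 0]
  [2/3, 0, 2/5],
b = (-22/3, -22/15, -14/5).
Solving gives a_0 = -3, a_1 = -11/5, a_2 = -2, so
  g(x) = -2*x^2 - 11*x/5 - 3.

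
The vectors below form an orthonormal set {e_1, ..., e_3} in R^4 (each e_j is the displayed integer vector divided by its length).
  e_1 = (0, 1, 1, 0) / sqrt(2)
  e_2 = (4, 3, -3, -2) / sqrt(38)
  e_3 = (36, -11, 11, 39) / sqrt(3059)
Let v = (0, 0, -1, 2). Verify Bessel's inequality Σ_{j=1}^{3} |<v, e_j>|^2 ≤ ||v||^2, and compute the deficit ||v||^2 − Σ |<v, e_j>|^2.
Σ |<v, e_j>|^2 = 321/161; ||v||^2 = 5; deficit = 484/161

Write each e_j = u_j / sqrt(<u_j, u_j>) where u_j is the displayed integer vector. Then <v, e_j> = <v, u_j> / sqrt(<u_j, u_j>), so |<v, e_j>|^2 = <v, u_j>^2 / <u_j, u_j>.
Coefficients: <v, e_1> = -1/sqrt(2), <v, e_2> = -1/sqrt(38), <v, e_3> = 67/sqrt(3059).
Square and sum: Σ |<v, e_j>|^2 = 321/161.
Compute ||v||^2 = v·v = 5.
Deficit = 5 − 321/161 = 484/161 ≥ 0, confirming Bessel's inequality. (The deficit equals ||v − Σ <v,e_j> e_j||^2, the squared distance from v to span{e_j}.)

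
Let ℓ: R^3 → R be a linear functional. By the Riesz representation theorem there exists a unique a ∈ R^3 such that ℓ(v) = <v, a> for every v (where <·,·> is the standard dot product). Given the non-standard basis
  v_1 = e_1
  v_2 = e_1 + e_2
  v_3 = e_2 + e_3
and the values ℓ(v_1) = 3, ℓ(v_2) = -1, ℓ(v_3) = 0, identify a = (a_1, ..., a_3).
a = (3, -4, 4)

Write a = (a_1, ..., a_3) in the standard basis. For each basis vector v_i, ℓ(v_i) = <v_i, a> is a linear equation in the a_j's. Collect the n equations into a matrix system V a = ℓ, where row i of V is v_i (expressed in the standard basis). Since V is invertible (lower-triangular with 1s on the diagonal, up to permutation), solve by back-substitution:
  V =
[[1, 0, 0],
 [1, 1, 0],
 [0, 1, 1]]
  V a = (3, -1, 0)
Solving gives a = (3, -4, 4).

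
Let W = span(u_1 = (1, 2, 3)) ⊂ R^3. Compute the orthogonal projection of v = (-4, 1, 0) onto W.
proj_W(v) = (-1/7, -2/7, -3/7)

Set up U = [u_1 | ... | u_1] ∈ R^(3×1). The projector onto W = col(U) is P = U (U^T U)^(-1) U^T.
Compute U^T U =
  [14],
and U^T v = (-2).
Solve U^T U · c = U^T v for the coefficients: c = (-1/7). The projection is proj_W(v) = U c.
Check: (v - proj_W(v)) · u_1 = 0  (should be 0).
Result: proj_W(v) = (-1/7, -2/7, -3/7).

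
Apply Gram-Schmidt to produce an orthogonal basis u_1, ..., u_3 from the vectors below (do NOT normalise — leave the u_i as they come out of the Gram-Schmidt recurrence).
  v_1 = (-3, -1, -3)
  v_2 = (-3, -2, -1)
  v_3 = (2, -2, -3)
Orthogonal basis:
  u_1 = (-3, -1, -3)
  u_2 = (-15/19, -24/19, 23/19)
  u_3 = (31/14, -93/35, -93/70)

Apply the Gram-Schmidt recurrence
  u_1 = v_1
  u_i = v_i − Σ_{j<i} ((v_i · u_j) / (u_j · u_j)) · u_j.

Step by step this gives:
  u_1 = (-3, -1, -3)
  u_2 = (-15/19, -24/19, 23/19)
  u_3 = (31/14, -93/35, -93/70)

Orthogonality check:
  u_2 · u_1 = 0 (should be 0)
  u_3 · u_1 = 0 (should be 0)
  u_3 · u_2 = 0 (should be 0)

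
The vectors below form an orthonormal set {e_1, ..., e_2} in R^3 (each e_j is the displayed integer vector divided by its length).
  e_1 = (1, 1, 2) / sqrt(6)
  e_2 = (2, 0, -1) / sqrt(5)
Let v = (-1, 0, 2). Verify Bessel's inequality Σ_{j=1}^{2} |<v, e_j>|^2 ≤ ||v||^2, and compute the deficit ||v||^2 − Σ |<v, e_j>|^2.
Σ |<v, e_j>|^2 = 47/10; ||v||^2 = 5; deficit = 3/10

Write each e_j = u_j / sqrt(<u_j, u_j>) where u_j is the displayed integer vector. Then <v, e_j> = <v, u_j> / sqrt(<u_j, u_j>), so |<v, e_j>|^2 = <v, u_j>^2 / <u_j, u_j>.
Coefficients: <v, e_1> = 3/sqrt(6), <v, e_2> = -4/sqrt(5).
Square and sum: Σ |<v, e_j>|^2 = 47/10.
Compute ||v||^2 = v·v = 5.
Deficit = 5 − 47/10 = 3/10 ≥ 0, confirming Bessel's inequality. (The deficit equals ||v − Σ <v,e_j> e_j||^2, the squared distance from v to span{e_j}.)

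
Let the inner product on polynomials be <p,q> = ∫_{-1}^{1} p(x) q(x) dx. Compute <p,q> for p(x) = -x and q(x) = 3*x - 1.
<p,q> = -2

Expand the product: p(x)·q(x) = -3*x^2 + x.
∫_{-1}^{1} of each monomial x^k gives [2/(k+1) if k even, 0 if k odd]. Integrating term-by-term (or equivalently evaluating the antiderivative F(x) = -x^3 + x^2/2 at the endpoints):
  F(1) − F(−1) = -1/2 − (3/2) = -2.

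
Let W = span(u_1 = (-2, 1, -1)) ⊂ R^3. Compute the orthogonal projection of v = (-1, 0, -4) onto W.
proj_W(v) = (-2, 1, -1)

Set up U = [u_1 | ... | u_1] ∈ R^(3×1). The projector onto W = col(U) is P = U (U^T U)^(-1) U^T.
Compute U^T U =
  [6],
and U^T v = (6).
Solve U^T U · c = U^T v for the coefficients: c = (1). The projection is proj_W(v) = U c.
Check: (v - proj_W(v)) · u_1 = 0  (should be 0).
Result: proj_W(v) = (-2, 1, -1).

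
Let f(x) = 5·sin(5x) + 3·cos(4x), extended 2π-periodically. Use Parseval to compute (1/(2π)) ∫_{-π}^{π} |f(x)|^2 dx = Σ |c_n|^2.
Σ |c_n|^2 = 17

Expand |f|^2 and use orthogonality of {sin(nx), cos(mx)} on [-π, π]:
  ∫_{-π}^{π} sin(nx)^2 dx = π, ∫ cos(mx)^2 dx = π, and cross terms integrate to 0.
So ∫_{-π}^{π} f(x)^2 dx = 5^2 · π + 3^2 · π = (25 + 9)π.
Divide by 2π: (25 + 9)/2 = 17.
By Parseval, this equals Σ |c_n|^2.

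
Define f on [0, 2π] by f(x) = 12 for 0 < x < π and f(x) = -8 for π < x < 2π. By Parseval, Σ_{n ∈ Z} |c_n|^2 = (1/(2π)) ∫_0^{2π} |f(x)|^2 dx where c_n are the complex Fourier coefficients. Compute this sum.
Σ |c_n|^2 = 104

Parseval equates the L^2 energy of f (normalised by 1/(2π)) with the ℓ^2 sum of its Fourier coefficients: (1/(2π)) ∫_0^{2π} |f|^2 = Σ |c_n|^2.
Compute the left side: (1/(2π)) [∫_0^π 12^2 dx + ∫_π^{2π} (-8)^2 dx] = (1/(2π)) · (144π + 64π) = (144 + 64)/2 = 104.
So Σ_{n ∈ Z} |c_n|^2 = 104.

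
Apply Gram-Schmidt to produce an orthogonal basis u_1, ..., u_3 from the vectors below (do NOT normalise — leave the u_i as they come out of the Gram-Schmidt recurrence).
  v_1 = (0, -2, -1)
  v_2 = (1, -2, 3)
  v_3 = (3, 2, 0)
Orthogonal basis:
  u_1 = (0, -2, -1)
  u_2 = (1, -8/5, 16/5)
  u_3 = (208/69, 26/69, -52/69)

Apply the Gram-Schmidt recurrence
  u_1 = v_1
  u_i = v_i − Σ_{j<i} ((v_i · u_j) / (u_j · u_j)) · u_j.

Step by step this gives:
  u_1 = (0, -2, -1)
  u_2 = (1, -8/5, 16/5)
  u_3 = (208/69, 26/69, -52/69)

Orthogonality check:
  u_2 · u_1 = 0 (should be 0)
  u_3 · u_1 = 0 (should be 0)
  u_3 · u_2 = 0 (should be 0)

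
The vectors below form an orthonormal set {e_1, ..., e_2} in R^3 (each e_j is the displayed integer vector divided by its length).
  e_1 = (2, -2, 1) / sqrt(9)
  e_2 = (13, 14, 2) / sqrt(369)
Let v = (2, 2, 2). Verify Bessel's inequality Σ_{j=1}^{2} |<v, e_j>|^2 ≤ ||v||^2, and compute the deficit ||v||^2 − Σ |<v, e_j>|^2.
Σ |<v, e_j>|^2 = 392/41; ||v||^2 = 12; deficit = 100/41

Write each e_j = u_j / sqrt(<u_j, u_j>) where u_j is the displayed integer vector. Then <v, e_j> = <v, u_j> / sqrt(<u_j, u_j>), so |<v, e_j>|^2 = <v, u_j>^2 / <u_j, u_j>.
Coefficients: <v, e_1> = 2/sqrt(9), <v, e_2> = 58/sqrt(369).
Square and sum: Σ |<v, e_j>|^2 = 392/41.
Compute ||v||^2 = v·v = 12.
Deficit = 12 − 392/41 = 100/41 ≥ 0, confirming Bessel's inequality. (The deficit equals ||v − Σ <v,e_j> e_j||^2, the squared distance from v to span{e_j}.)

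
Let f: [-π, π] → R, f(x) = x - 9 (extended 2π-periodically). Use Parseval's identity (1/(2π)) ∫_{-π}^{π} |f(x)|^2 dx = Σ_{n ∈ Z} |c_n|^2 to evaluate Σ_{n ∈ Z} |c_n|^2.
Σ |c_n|^2 = π^2/3 + 81

Expand and integrate term by term over [-π, π]:
  ∫ (x)^2 dx = 1·(2π^3/3); ∫ 2·1·(-9)·x dx = 0 (odd integrand); ∫ (-9)^2 dx = 81·2π.
So (1/(2π)) ∫_{-π}^{π} (x - 9)^2 dx = 1π^2/3 + 81 = π^2/3 + 81.
Parseval ⇒ Σ |c_n|^2 = π^2/3 + 81.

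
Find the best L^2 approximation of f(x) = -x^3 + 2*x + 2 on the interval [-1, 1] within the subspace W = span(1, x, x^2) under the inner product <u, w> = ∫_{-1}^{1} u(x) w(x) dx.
g(x) = 7*x/5 + 2

The best approximation g ∈ W is the orthogonal projection of f onto W. Writing g = a_0 + a_1 x + a_2 x^2, the coefficients solve the normal equations G · a = b where
  G_{ij} = <φ_i, φ_j> and b_i = <f, φ_i>, with φ_0 = 1, φ_1 = x, φ_2 = x^2.
G =
  [2, 0, 2/3]
  [0, 2/3, 0]
  [2/3, 0, 2/5],
b = (4, 14/15, 4/3).
Solving gives a_0 = 2, a_1 = 7/5, a_2 = 0, so
  g(x) = 7*x/5 + 2.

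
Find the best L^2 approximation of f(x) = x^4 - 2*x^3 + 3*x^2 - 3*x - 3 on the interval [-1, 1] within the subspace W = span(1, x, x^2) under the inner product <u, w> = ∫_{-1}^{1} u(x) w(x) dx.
g(x) = 27*x^2/7 - 21*x/5 - 108/35

The best approximation g ∈ W is the orthogonal projection of f onto W. Writing g = a_0 + a_1 x + a_2 x^2, the coefficients solve the normal equations G · a = b where
  G_{ij} = <φ_i, φ_j> and b_i = <f, φ_i>, with φ_0 = 1, φ_1 = x, φ_2 = x^2.
G =
  [2, 0, 2/3]
  [0, 2/3, 0]
  [2/3, 0, 2/5],
b = (-18/5, -14/5, -18/35).
Solving gives a_0 = -108/35, a_1 = -21/5, a_2 = 27/7, so
  g(x) = 27*x^2/7 - 21*x/5 - 108/35.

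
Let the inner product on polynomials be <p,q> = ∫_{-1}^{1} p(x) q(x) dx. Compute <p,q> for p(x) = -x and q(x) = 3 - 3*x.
<p,q> = 2

Expand the product: p(x)·q(x) = 3*x^2 - 3*x.
∫_{-1}^{1} of each monomial x^k gives [2/(k+1) if k even, 0 if k odd]. Integrating term-by-term (or equivalently evaluating the antiderivative F(x) = x^3 - 3*x^2/2 at the endpoints):
  F(1) − F(−1) = -1/2 − (-5/2) = 2.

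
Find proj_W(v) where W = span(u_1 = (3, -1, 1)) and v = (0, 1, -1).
proj_W(v) = (-6/11, 2/11, -2/11)

Set up U = [u_1 | ... | u_1] ∈ R^(3×1). The projector onto W = col(U) is P = U (U^T U)^(-1) U^T.
Compute U^T U =
  [11],
and U^T v = (-2).
Solve U^T U · c = U^T v for the coefficients: c = (-2/11). The projection is proj_W(v) = U c.
Check: (v - proj_W(v)) · u_1 = 0  (should be 0).
Result: proj_W(v) = (-6/11, 2/11, -2/11).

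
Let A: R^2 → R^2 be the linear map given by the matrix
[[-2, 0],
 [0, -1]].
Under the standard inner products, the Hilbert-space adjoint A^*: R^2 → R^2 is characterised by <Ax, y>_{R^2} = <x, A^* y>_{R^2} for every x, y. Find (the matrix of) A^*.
A^* = A^T =
[[-2, 0],
 [0, -1]]

For real matrices with standard dot products, the defining identity <Ax, y> = <x, A^* y> gives (Ax)^T y = x^T (A^*) y, i.e. x^T A^T y = x^T (A^*) y. Since this holds for all x, y, we must have A^* = A^T. Therefore
A^* =
[[-2, 0],
 [0, -1]].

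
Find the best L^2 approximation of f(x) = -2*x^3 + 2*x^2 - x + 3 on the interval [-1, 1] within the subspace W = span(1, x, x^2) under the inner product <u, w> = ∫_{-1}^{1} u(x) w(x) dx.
g(x) = 2*x^2 - 11*x/5 + 3

The best approximation g ∈ W is the orthogonal projection of f onto W. Writing g = a_0 + a_1 x + a_2 x^2, the coefficients solve the normal equations G · a = b where
  G_{ij} = <φ_i, φ_j> and b_i = <f, φ_i>, with φ_0 = 1, φ_1 = x, φ_2 = x^2.
G =
  [2, 0, 2/3]
  [0, 2/3, 0]
  [2/3, 0, 2/5],
b = (22/3, -22/15, 14/5).
Solving gives a_0 = 3, a_1 = -11/5, a_2 = 2, so
  g(x) = 2*x^2 - 11*x/5 + 3.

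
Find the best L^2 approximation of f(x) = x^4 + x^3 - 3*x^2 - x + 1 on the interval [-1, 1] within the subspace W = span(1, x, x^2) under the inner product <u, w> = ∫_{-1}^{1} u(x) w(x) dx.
g(x) = -15*x^2/7 - 2*x/5 + 32/35

The best approximation g ∈ W is the orthogonal projection of f onto W. Writing g = a_0 + a_1 x + a_2 x^2, the coefficients solve the normal equations G · a = b where
  G_{ij} = <φ_i, φ_j> and b_i = <f, φ_i>, with φ_0 = 1, φ_1 = x, φ_2 = x^2.
G =
  [2, 0, 2/3]
  [0, 2/3, 0]
  [2/3, 0, 2/5],
b = (2/5, -4/15, -26/105).
Solving gives a_0 = 32/35, a_1 = -2/5, a_2 = -15/7, so
  g(x) = -15*x^2/7 - 2*x/5 + 32/35.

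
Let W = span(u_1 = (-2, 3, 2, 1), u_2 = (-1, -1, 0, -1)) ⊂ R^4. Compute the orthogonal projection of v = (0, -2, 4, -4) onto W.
proj_W(v) = (-58/25, -43/25, 6/25, -49/25)

Set up U = [u_1 | ... | u_2] ∈ R^(4×2). The projector onto W = col(U) is P = U (U^T U)^(-1) U^T.
Compute U^T U =
  [18, -2]
  [-2, 3],
and U^T v = (-2, 6).
Solve U^T U · c = U^T v for the coefficients: c = (3/25, 52/25). The projection is proj_W(v) = U c.
Check: (v - proj_W(v)) · u_1 = 0  (should be 0).
Check: (v - proj_W(v)) · u_2 = 0  (should be 0).
Result: proj_W(v) = (-58/25, -43/25, 6/25, -49/25).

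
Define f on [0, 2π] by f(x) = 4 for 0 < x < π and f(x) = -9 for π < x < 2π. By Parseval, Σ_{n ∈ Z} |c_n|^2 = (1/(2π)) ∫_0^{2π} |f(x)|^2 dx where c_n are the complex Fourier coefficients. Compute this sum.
Σ |c_n|^2 = 97/2

Parseval equates the L^2 energy of f (normalised by 1/(2π)) with the ℓ^2 sum of its Fourier coefficients: (1/(2π)) ∫_0^{2π} |f|^2 = Σ |c_n|^2.
Compute the left side: (1/(2π)) [∫_0^π 4^2 dx + ∫_π^{2π} (-9)^2 dx] = (1/(2π)) · (16π + 81π) = (16 + 81)/2 = 97/2.
So Σ_{n ∈ Z} |c_n|^2 = 97/2.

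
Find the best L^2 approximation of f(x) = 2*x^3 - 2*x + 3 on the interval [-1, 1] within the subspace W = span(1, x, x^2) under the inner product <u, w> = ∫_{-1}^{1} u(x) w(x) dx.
g(x) = 3 - 4*x/5

The best approximation g ∈ W is the orthogonal projection of f onto W. Writing g = a_0 + a_1 x + a_2 x^2, the coefficients solve the normal equations G · a = b where
  G_{ij} = <φ_i, φ_j> and b_i = <f, φ_i>, with φ_0 = 1, φ_1 = x, φ_2 = x^2.
G =
  [2, 0, 2/3]
  [0, 2/3, 0]
  [2/3, 0, 2/5],
b = (6, -8/15, 2).
Solving gives a_0 = 3, a_1 = -4/5, a_2 = 0, so
  g(x) = 3 - 4*x/5.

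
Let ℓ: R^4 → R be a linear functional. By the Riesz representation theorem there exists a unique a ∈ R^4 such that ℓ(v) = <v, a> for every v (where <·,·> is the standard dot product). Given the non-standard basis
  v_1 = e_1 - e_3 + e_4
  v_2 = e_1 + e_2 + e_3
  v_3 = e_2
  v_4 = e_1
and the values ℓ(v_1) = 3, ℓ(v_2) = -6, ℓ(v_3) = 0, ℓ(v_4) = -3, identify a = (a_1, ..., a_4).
a = (-3, 0, -3, 3)

Write a = (a_1, ..., a_4) in the standard basis. For each basis vector v_i, ℓ(v_i) = <v_i, a> is a linear equation in the a_j's. Collect the n equations into a matrix system V a = ℓ, where row i of V is v_i (expressed in the standard basis). Since V is invertible (lower-triangular with 1s on the diagonal, up to permutation), solve by back-substitution:
  V =
[[1, 0, -1, 1],
 [1, 1, 1, 0],
 [0, 1, 0, 0],
 [1, 0, 0, 0]]
  V a = (3, -6, 0, -3)
Solving gives a = (-3, 0, -3, 3).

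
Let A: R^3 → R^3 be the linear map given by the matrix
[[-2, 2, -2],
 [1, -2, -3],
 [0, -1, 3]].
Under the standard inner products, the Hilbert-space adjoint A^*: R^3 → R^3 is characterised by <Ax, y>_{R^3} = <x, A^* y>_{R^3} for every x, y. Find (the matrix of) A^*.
A^* = A^T =
[[-2, 1, 0],
 [2, -2, -1],
 [-2, -3, 3]]

For real matrices with standard dot products, the defining identity <Ax, y> = <x, A^* y> gives (Ax)^T y = x^T (A^*) y, i.e. x^T A^T y = x^T (A^*) y. Since this holds for all x, y, we must have A^* = A^T. Therefore
A^* =
[[-2, 1, 0],
 [2, -2, -1],
 [-2, -3, 3]].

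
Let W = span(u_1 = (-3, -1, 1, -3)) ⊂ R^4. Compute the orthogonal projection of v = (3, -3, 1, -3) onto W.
proj_W(v) = (-3/5, -1/5, 1/5, -3/5)

Set up U = [u_1 | ... | u_1] ∈ R^(4×1). The projector onto W = col(U) is P = U (U^T U)^(-1) U^T.
Compute U^T U =
  [20],
and U^T v = (4).
Solve U^T U · c = U^T v for the coefficients: c = (1/5). The projection is proj_W(v) = U c.
Check: (v - proj_W(v)) · u_1 = 0  (should be 0).
Result: proj_W(v) = (-3/5, -1/5, 1/5, -3/5).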